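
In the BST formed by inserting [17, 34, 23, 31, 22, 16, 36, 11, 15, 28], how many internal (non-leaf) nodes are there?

Tree built from: [17, 34, 23, 31, 22, 16, 36, 11, 15, 28]
Tree (level-order array): [17, 16, 34, 11, None, 23, 36, None, 15, 22, 31, None, None, None, None, None, None, 28]
Rule: An internal node has at least one child.
Per-node child counts:
  node 17: 2 child(ren)
  node 16: 1 child(ren)
  node 11: 1 child(ren)
  node 15: 0 child(ren)
  node 34: 2 child(ren)
  node 23: 2 child(ren)
  node 22: 0 child(ren)
  node 31: 1 child(ren)
  node 28: 0 child(ren)
  node 36: 0 child(ren)
Matching nodes: [17, 16, 11, 34, 23, 31]
Count of internal (non-leaf) nodes: 6


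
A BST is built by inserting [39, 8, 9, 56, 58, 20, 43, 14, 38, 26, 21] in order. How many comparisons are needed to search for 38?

Search path for 38: 39 -> 8 -> 9 -> 20 -> 38
Found: True
Comparisons: 5


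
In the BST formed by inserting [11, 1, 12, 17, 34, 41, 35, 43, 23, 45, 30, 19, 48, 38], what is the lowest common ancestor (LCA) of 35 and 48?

Tree insertion order: [11, 1, 12, 17, 34, 41, 35, 43, 23, 45, 30, 19, 48, 38]
Tree (level-order array): [11, 1, 12, None, None, None, 17, None, 34, 23, 41, 19, 30, 35, 43, None, None, None, None, None, 38, None, 45, None, None, None, 48]
In a BST, the LCA of p=35, q=48 is the first node v on the
root-to-leaf path with p <= v <= q (go left if both < v, right if both > v).
Walk from root:
  at 11: both 35 and 48 > 11, go right
  at 12: both 35 and 48 > 12, go right
  at 17: both 35 and 48 > 17, go right
  at 34: both 35 and 48 > 34, go right
  at 41: 35 <= 41 <= 48, this is the LCA
LCA = 41


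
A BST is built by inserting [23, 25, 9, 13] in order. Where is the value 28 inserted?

Starting tree (level order): [23, 9, 25, None, 13]
Insertion path: 23 -> 25
Result: insert 28 as right child of 25
Final tree (level order): [23, 9, 25, None, 13, None, 28]


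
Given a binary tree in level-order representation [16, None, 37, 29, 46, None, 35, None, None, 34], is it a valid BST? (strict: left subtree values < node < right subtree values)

Level-order array: [16, None, 37, 29, 46, None, 35, None, None, 34]
Validate using subtree bounds (lo, hi): at each node, require lo < value < hi,
then recurse left with hi=value and right with lo=value.
Preorder trace (stopping at first violation):
  at node 16 with bounds (-inf, +inf): OK
  at node 37 with bounds (16, +inf): OK
  at node 29 with bounds (16, 37): OK
  at node 35 with bounds (29, 37): OK
  at node 34 with bounds (29, 35): OK
  at node 46 with bounds (37, +inf): OK
No violation found at any node.
Result: Valid BST


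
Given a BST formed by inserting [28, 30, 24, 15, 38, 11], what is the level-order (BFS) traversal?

Tree insertion order: [28, 30, 24, 15, 38, 11]
Tree (level-order array): [28, 24, 30, 15, None, None, 38, 11]
BFS from the root, enqueuing left then right child of each popped node:
  queue [28] -> pop 28, enqueue [24, 30], visited so far: [28]
  queue [24, 30] -> pop 24, enqueue [15], visited so far: [28, 24]
  queue [30, 15] -> pop 30, enqueue [38], visited so far: [28, 24, 30]
  queue [15, 38] -> pop 15, enqueue [11], visited so far: [28, 24, 30, 15]
  queue [38, 11] -> pop 38, enqueue [none], visited so far: [28, 24, 30, 15, 38]
  queue [11] -> pop 11, enqueue [none], visited so far: [28, 24, 30, 15, 38, 11]
Result: [28, 24, 30, 15, 38, 11]


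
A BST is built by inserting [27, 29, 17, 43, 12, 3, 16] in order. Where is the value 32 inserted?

Starting tree (level order): [27, 17, 29, 12, None, None, 43, 3, 16]
Insertion path: 27 -> 29 -> 43
Result: insert 32 as left child of 43
Final tree (level order): [27, 17, 29, 12, None, None, 43, 3, 16, 32]


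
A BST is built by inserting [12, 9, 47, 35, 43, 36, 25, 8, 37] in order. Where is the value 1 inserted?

Starting tree (level order): [12, 9, 47, 8, None, 35, None, None, None, 25, 43, None, None, 36, None, None, 37]
Insertion path: 12 -> 9 -> 8
Result: insert 1 as left child of 8
Final tree (level order): [12, 9, 47, 8, None, 35, None, 1, None, 25, 43, None, None, None, None, 36, None, None, 37]


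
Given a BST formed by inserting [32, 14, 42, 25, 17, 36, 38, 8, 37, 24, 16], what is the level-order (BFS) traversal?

Tree insertion order: [32, 14, 42, 25, 17, 36, 38, 8, 37, 24, 16]
Tree (level-order array): [32, 14, 42, 8, 25, 36, None, None, None, 17, None, None, 38, 16, 24, 37]
BFS from the root, enqueuing left then right child of each popped node:
  queue [32] -> pop 32, enqueue [14, 42], visited so far: [32]
  queue [14, 42] -> pop 14, enqueue [8, 25], visited so far: [32, 14]
  queue [42, 8, 25] -> pop 42, enqueue [36], visited so far: [32, 14, 42]
  queue [8, 25, 36] -> pop 8, enqueue [none], visited so far: [32, 14, 42, 8]
  queue [25, 36] -> pop 25, enqueue [17], visited so far: [32, 14, 42, 8, 25]
  queue [36, 17] -> pop 36, enqueue [38], visited so far: [32, 14, 42, 8, 25, 36]
  queue [17, 38] -> pop 17, enqueue [16, 24], visited so far: [32, 14, 42, 8, 25, 36, 17]
  queue [38, 16, 24] -> pop 38, enqueue [37], visited so far: [32, 14, 42, 8, 25, 36, 17, 38]
  queue [16, 24, 37] -> pop 16, enqueue [none], visited so far: [32, 14, 42, 8, 25, 36, 17, 38, 16]
  queue [24, 37] -> pop 24, enqueue [none], visited so far: [32, 14, 42, 8, 25, 36, 17, 38, 16, 24]
  queue [37] -> pop 37, enqueue [none], visited so far: [32, 14, 42, 8, 25, 36, 17, 38, 16, 24, 37]
Result: [32, 14, 42, 8, 25, 36, 17, 38, 16, 24, 37]


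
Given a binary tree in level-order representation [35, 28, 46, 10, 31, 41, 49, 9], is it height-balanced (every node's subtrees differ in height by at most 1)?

Tree (level-order array): [35, 28, 46, 10, 31, 41, 49, 9]
Definition: a tree is height-balanced if, at every node, |h(left) - h(right)| <= 1 (empty subtree has height -1).
Bottom-up per-node check:
  node 9: h_left=-1, h_right=-1, diff=0 [OK], height=0
  node 10: h_left=0, h_right=-1, diff=1 [OK], height=1
  node 31: h_left=-1, h_right=-1, diff=0 [OK], height=0
  node 28: h_left=1, h_right=0, diff=1 [OK], height=2
  node 41: h_left=-1, h_right=-1, diff=0 [OK], height=0
  node 49: h_left=-1, h_right=-1, diff=0 [OK], height=0
  node 46: h_left=0, h_right=0, diff=0 [OK], height=1
  node 35: h_left=2, h_right=1, diff=1 [OK], height=3
All nodes satisfy the balance condition.
Result: Balanced


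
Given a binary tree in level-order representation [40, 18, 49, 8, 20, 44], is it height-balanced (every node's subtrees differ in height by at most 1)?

Tree (level-order array): [40, 18, 49, 8, 20, 44]
Definition: a tree is height-balanced if, at every node, |h(left) - h(right)| <= 1 (empty subtree has height -1).
Bottom-up per-node check:
  node 8: h_left=-1, h_right=-1, diff=0 [OK], height=0
  node 20: h_left=-1, h_right=-1, diff=0 [OK], height=0
  node 18: h_left=0, h_right=0, diff=0 [OK], height=1
  node 44: h_left=-1, h_right=-1, diff=0 [OK], height=0
  node 49: h_left=0, h_right=-1, diff=1 [OK], height=1
  node 40: h_left=1, h_right=1, diff=0 [OK], height=2
All nodes satisfy the balance condition.
Result: Balanced


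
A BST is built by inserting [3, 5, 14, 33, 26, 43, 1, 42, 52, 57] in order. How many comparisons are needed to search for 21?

Search path for 21: 3 -> 5 -> 14 -> 33 -> 26
Found: False
Comparisons: 5


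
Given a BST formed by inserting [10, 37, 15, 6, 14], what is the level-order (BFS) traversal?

Tree insertion order: [10, 37, 15, 6, 14]
Tree (level-order array): [10, 6, 37, None, None, 15, None, 14]
BFS from the root, enqueuing left then right child of each popped node:
  queue [10] -> pop 10, enqueue [6, 37], visited so far: [10]
  queue [6, 37] -> pop 6, enqueue [none], visited so far: [10, 6]
  queue [37] -> pop 37, enqueue [15], visited so far: [10, 6, 37]
  queue [15] -> pop 15, enqueue [14], visited so far: [10, 6, 37, 15]
  queue [14] -> pop 14, enqueue [none], visited so far: [10, 6, 37, 15, 14]
Result: [10, 6, 37, 15, 14]


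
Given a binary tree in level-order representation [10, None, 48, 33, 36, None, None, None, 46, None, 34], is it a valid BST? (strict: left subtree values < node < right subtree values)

Level-order array: [10, None, 48, 33, 36, None, None, None, 46, None, 34]
Validate using subtree bounds (lo, hi): at each node, require lo < value < hi,
then recurse left with hi=value and right with lo=value.
Preorder trace (stopping at first violation):
  at node 10 with bounds (-inf, +inf): OK
  at node 48 with bounds (10, +inf): OK
  at node 33 with bounds (10, 48): OK
  at node 36 with bounds (48, +inf): VIOLATION
Node 36 violates its bound: not (48 < 36 < +inf).
Result: Not a valid BST


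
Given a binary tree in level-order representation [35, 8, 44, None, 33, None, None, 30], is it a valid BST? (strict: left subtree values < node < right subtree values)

Level-order array: [35, 8, 44, None, 33, None, None, 30]
Validate using subtree bounds (lo, hi): at each node, require lo < value < hi,
then recurse left with hi=value and right with lo=value.
Preorder trace (stopping at first violation):
  at node 35 with bounds (-inf, +inf): OK
  at node 8 with bounds (-inf, 35): OK
  at node 33 with bounds (8, 35): OK
  at node 30 with bounds (8, 33): OK
  at node 44 with bounds (35, +inf): OK
No violation found at any node.
Result: Valid BST


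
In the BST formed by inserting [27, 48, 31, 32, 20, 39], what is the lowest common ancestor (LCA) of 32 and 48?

Tree insertion order: [27, 48, 31, 32, 20, 39]
Tree (level-order array): [27, 20, 48, None, None, 31, None, None, 32, None, 39]
In a BST, the LCA of p=32, q=48 is the first node v on the
root-to-leaf path with p <= v <= q (go left if both < v, right if both > v).
Walk from root:
  at 27: both 32 and 48 > 27, go right
  at 48: 32 <= 48 <= 48, this is the LCA
LCA = 48


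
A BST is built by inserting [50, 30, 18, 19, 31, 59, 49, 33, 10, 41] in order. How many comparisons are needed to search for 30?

Search path for 30: 50 -> 30
Found: True
Comparisons: 2


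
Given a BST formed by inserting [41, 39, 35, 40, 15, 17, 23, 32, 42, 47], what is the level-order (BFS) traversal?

Tree insertion order: [41, 39, 35, 40, 15, 17, 23, 32, 42, 47]
Tree (level-order array): [41, 39, 42, 35, 40, None, 47, 15, None, None, None, None, None, None, 17, None, 23, None, 32]
BFS from the root, enqueuing left then right child of each popped node:
  queue [41] -> pop 41, enqueue [39, 42], visited so far: [41]
  queue [39, 42] -> pop 39, enqueue [35, 40], visited so far: [41, 39]
  queue [42, 35, 40] -> pop 42, enqueue [47], visited so far: [41, 39, 42]
  queue [35, 40, 47] -> pop 35, enqueue [15], visited so far: [41, 39, 42, 35]
  queue [40, 47, 15] -> pop 40, enqueue [none], visited so far: [41, 39, 42, 35, 40]
  queue [47, 15] -> pop 47, enqueue [none], visited so far: [41, 39, 42, 35, 40, 47]
  queue [15] -> pop 15, enqueue [17], visited so far: [41, 39, 42, 35, 40, 47, 15]
  queue [17] -> pop 17, enqueue [23], visited so far: [41, 39, 42, 35, 40, 47, 15, 17]
  queue [23] -> pop 23, enqueue [32], visited so far: [41, 39, 42, 35, 40, 47, 15, 17, 23]
  queue [32] -> pop 32, enqueue [none], visited so far: [41, 39, 42, 35, 40, 47, 15, 17, 23, 32]
Result: [41, 39, 42, 35, 40, 47, 15, 17, 23, 32]


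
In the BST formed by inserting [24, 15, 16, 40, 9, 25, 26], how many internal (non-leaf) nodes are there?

Tree built from: [24, 15, 16, 40, 9, 25, 26]
Tree (level-order array): [24, 15, 40, 9, 16, 25, None, None, None, None, None, None, 26]
Rule: An internal node has at least one child.
Per-node child counts:
  node 24: 2 child(ren)
  node 15: 2 child(ren)
  node 9: 0 child(ren)
  node 16: 0 child(ren)
  node 40: 1 child(ren)
  node 25: 1 child(ren)
  node 26: 0 child(ren)
Matching nodes: [24, 15, 40, 25]
Count of internal (non-leaf) nodes: 4


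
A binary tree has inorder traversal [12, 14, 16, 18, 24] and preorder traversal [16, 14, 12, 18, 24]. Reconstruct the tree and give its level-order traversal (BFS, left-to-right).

Inorder:  [12, 14, 16, 18, 24]
Preorder: [16, 14, 12, 18, 24]
Algorithm: preorder visits root first, so consume preorder in order;
for each root, split the current inorder slice at that value into
left-subtree inorder and right-subtree inorder, then recurse.
Recursive splits:
  root=16; inorder splits into left=[12, 14], right=[18, 24]
  root=14; inorder splits into left=[12], right=[]
  root=12; inorder splits into left=[], right=[]
  root=18; inorder splits into left=[], right=[24]
  root=24; inorder splits into left=[], right=[]
Reconstructed level-order: [16, 14, 18, 12, 24]


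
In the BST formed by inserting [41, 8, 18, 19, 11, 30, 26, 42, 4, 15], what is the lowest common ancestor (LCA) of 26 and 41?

Tree insertion order: [41, 8, 18, 19, 11, 30, 26, 42, 4, 15]
Tree (level-order array): [41, 8, 42, 4, 18, None, None, None, None, 11, 19, None, 15, None, 30, None, None, 26]
In a BST, the LCA of p=26, q=41 is the first node v on the
root-to-leaf path with p <= v <= q (go left if both < v, right if both > v).
Walk from root:
  at 41: 26 <= 41 <= 41, this is the LCA
LCA = 41


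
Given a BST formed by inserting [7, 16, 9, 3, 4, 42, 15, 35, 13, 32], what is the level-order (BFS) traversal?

Tree insertion order: [7, 16, 9, 3, 4, 42, 15, 35, 13, 32]
Tree (level-order array): [7, 3, 16, None, 4, 9, 42, None, None, None, 15, 35, None, 13, None, 32]
BFS from the root, enqueuing left then right child of each popped node:
  queue [7] -> pop 7, enqueue [3, 16], visited so far: [7]
  queue [3, 16] -> pop 3, enqueue [4], visited so far: [7, 3]
  queue [16, 4] -> pop 16, enqueue [9, 42], visited so far: [7, 3, 16]
  queue [4, 9, 42] -> pop 4, enqueue [none], visited so far: [7, 3, 16, 4]
  queue [9, 42] -> pop 9, enqueue [15], visited so far: [7, 3, 16, 4, 9]
  queue [42, 15] -> pop 42, enqueue [35], visited so far: [7, 3, 16, 4, 9, 42]
  queue [15, 35] -> pop 15, enqueue [13], visited so far: [7, 3, 16, 4, 9, 42, 15]
  queue [35, 13] -> pop 35, enqueue [32], visited so far: [7, 3, 16, 4, 9, 42, 15, 35]
  queue [13, 32] -> pop 13, enqueue [none], visited so far: [7, 3, 16, 4, 9, 42, 15, 35, 13]
  queue [32] -> pop 32, enqueue [none], visited so far: [7, 3, 16, 4, 9, 42, 15, 35, 13, 32]
Result: [7, 3, 16, 4, 9, 42, 15, 35, 13, 32]


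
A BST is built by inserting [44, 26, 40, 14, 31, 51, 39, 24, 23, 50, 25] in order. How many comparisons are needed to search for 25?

Search path for 25: 44 -> 26 -> 14 -> 24 -> 25
Found: True
Comparisons: 5


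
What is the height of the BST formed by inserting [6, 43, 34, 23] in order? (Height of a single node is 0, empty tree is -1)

Insertion order: [6, 43, 34, 23]
Tree (level-order array): [6, None, 43, 34, None, 23]
Compute height bottom-up (empty subtree = -1):
  height(23) = 1 + max(-1, -1) = 0
  height(34) = 1 + max(0, -1) = 1
  height(43) = 1 + max(1, -1) = 2
  height(6) = 1 + max(-1, 2) = 3
Height = 3


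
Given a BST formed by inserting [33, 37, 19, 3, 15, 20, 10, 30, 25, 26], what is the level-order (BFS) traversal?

Tree insertion order: [33, 37, 19, 3, 15, 20, 10, 30, 25, 26]
Tree (level-order array): [33, 19, 37, 3, 20, None, None, None, 15, None, 30, 10, None, 25, None, None, None, None, 26]
BFS from the root, enqueuing left then right child of each popped node:
  queue [33] -> pop 33, enqueue [19, 37], visited so far: [33]
  queue [19, 37] -> pop 19, enqueue [3, 20], visited so far: [33, 19]
  queue [37, 3, 20] -> pop 37, enqueue [none], visited so far: [33, 19, 37]
  queue [3, 20] -> pop 3, enqueue [15], visited so far: [33, 19, 37, 3]
  queue [20, 15] -> pop 20, enqueue [30], visited so far: [33, 19, 37, 3, 20]
  queue [15, 30] -> pop 15, enqueue [10], visited so far: [33, 19, 37, 3, 20, 15]
  queue [30, 10] -> pop 30, enqueue [25], visited so far: [33, 19, 37, 3, 20, 15, 30]
  queue [10, 25] -> pop 10, enqueue [none], visited so far: [33, 19, 37, 3, 20, 15, 30, 10]
  queue [25] -> pop 25, enqueue [26], visited so far: [33, 19, 37, 3, 20, 15, 30, 10, 25]
  queue [26] -> pop 26, enqueue [none], visited so far: [33, 19, 37, 3, 20, 15, 30, 10, 25, 26]
Result: [33, 19, 37, 3, 20, 15, 30, 10, 25, 26]


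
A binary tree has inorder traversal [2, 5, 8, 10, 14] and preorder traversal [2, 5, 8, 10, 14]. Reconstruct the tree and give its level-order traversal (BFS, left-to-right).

Inorder:  [2, 5, 8, 10, 14]
Preorder: [2, 5, 8, 10, 14]
Algorithm: preorder visits root first, so consume preorder in order;
for each root, split the current inorder slice at that value into
left-subtree inorder and right-subtree inorder, then recurse.
Recursive splits:
  root=2; inorder splits into left=[], right=[5, 8, 10, 14]
  root=5; inorder splits into left=[], right=[8, 10, 14]
  root=8; inorder splits into left=[], right=[10, 14]
  root=10; inorder splits into left=[], right=[14]
  root=14; inorder splits into left=[], right=[]
Reconstructed level-order: [2, 5, 8, 10, 14]


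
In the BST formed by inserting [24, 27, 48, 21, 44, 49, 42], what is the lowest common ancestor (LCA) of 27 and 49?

Tree insertion order: [24, 27, 48, 21, 44, 49, 42]
Tree (level-order array): [24, 21, 27, None, None, None, 48, 44, 49, 42]
In a BST, the LCA of p=27, q=49 is the first node v on the
root-to-leaf path with p <= v <= q (go left if both < v, right if both > v).
Walk from root:
  at 24: both 27 and 49 > 24, go right
  at 27: 27 <= 27 <= 49, this is the LCA
LCA = 27


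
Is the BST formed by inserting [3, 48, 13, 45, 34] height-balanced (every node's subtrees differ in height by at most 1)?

Tree (level-order array): [3, None, 48, 13, None, None, 45, 34]
Definition: a tree is height-balanced if, at every node, |h(left) - h(right)| <= 1 (empty subtree has height -1).
Bottom-up per-node check:
  node 34: h_left=-1, h_right=-1, diff=0 [OK], height=0
  node 45: h_left=0, h_right=-1, diff=1 [OK], height=1
  node 13: h_left=-1, h_right=1, diff=2 [FAIL (|-1-1|=2 > 1)], height=2
  node 48: h_left=2, h_right=-1, diff=3 [FAIL (|2--1|=3 > 1)], height=3
  node 3: h_left=-1, h_right=3, diff=4 [FAIL (|-1-3|=4 > 1)], height=4
Node 13 violates the condition: |-1 - 1| = 2 > 1.
Result: Not balanced


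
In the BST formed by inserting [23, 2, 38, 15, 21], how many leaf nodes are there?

Tree built from: [23, 2, 38, 15, 21]
Tree (level-order array): [23, 2, 38, None, 15, None, None, None, 21]
Rule: A leaf has 0 children.
Per-node child counts:
  node 23: 2 child(ren)
  node 2: 1 child(ren)
  node 15: 1 child(ren)
  node 21: 0 child(ren)
  node 38: 0 child(ren)
Matching nodes: [21, 38]
Count of leaf nodes: 2


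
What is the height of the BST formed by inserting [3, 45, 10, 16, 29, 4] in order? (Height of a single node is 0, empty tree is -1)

Insertion order: [3, 45, 10, 16, 29, 4]
Tree (level-order array): [3, None, 45, 10, None, 4, 16, None, None, None, 29]
Compute height bottom-up (empty subtree = -1):
  height(4) = 1 + max(-1, -1) = 0
  height(29) = 1 + max(-1, -1) = 0
  height(16) = 1 + max(-1, 0) = 1
  height(10) = 1 + max(0, 1) = 2
  height(45) = 1 + max(2, -1) = 3
  height(3) = 1 + max(-1, 3) = 4
Height = 4


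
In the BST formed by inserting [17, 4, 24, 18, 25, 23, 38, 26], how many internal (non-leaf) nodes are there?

Tree built from: [17, 4, 24, 18, 25, 23, 38, 26]
Tree (level-order array): [17, 4, 24, None, None, 18, 25, None, 23, None, 38, None, None, 26]
Rule: An internal node has at least one child.
Per-node child counts:
  node 17: 2 child(ren)
  node 4: 0 child(ren)
  node 24: 2 child(ren)
  node 18: 1 child(ren)
  node 23: 0 child(ren)
  node 25: 1 child(ren)
  node 38: 1 child(ren)
  node 26: 0 child(ren)
Matching nodes: [17, 24, 18, 25, 38]
Count of internal (non-leaf) nodes: 5


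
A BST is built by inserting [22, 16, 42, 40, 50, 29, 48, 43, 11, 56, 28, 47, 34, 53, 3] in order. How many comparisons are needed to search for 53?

Search path for 53: 22 -> 42 -> 50 -> 56 -> 53
Found: True
Comparisons: 5


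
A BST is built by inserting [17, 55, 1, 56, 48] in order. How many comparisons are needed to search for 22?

Search path for 22: 17 -> 55 -> 48
Found: False
Comparisons: 3


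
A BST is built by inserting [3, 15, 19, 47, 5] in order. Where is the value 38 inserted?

Starting tree (level order): [3, None, 15, 5, 19, None, None, None, 47]
Insertion path: 3 -> 15 -> 19 -> 47
Result: insert 38 as left child of 47
Final tree (level order): [3, None, 15, 5, 19, None, None, None, 47, 38]


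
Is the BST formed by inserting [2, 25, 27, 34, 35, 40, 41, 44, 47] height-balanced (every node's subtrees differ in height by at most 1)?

Tree (level-order array): [2, None, 25, None, 27, None, 34, None, 35, None, 40, None, 41, None, 44, None, 47]
Definition: a tree is height-balanced if, at every node, |h(left) - h(right)| <= 1 (empty subtree has height -1).
Bottom-up per-node check:
  node 47: h_left=-1, h_right=-1, diff=0 [OK], height=0
  node 44: h_left=-1, h_right=0, diff=1 [OK], height=1
  node 41: h_left=-1, h_right=1, diff=2 [FAIL (|-1-1|=2 > 1)], height=2
  node 40: h_left=-1, h_right=2, diff=3 [FAIL (|-1-2|=3 > 1)], height=3
  node 35: h_left=-1, h_right=3, diff=4 [FAIL (|-1-3|=4 > 1)], height=4
  node 34: h_left=-1, h_right=4, diff=5 [FAIL (|-1-4|=5 > 1)], height=5
  node 27: h_left=-1, h_right=5, diff=6 [FAIL (|-1-5|=6 > 1)], height=6
  node 25: h_left=-1, h_right=6, diff=7 [FAIL (|-1-6|=7 > 1)], height=7
  node 2: h_left=-1, h_right=7, diff=8 [FAIL (|-1-7|=8 > 1)], height=8
Node 41 violates the condition: |-1 - 1| = 2 > 1.
Result: Not balanced


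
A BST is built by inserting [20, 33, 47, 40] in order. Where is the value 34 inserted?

Starting tree (level order): [20, None, 33, None, 47, 40]
Insertion path: 20 -> 33 -> 47 -> 40
Result: insert 34 as left child of 40
Final tree (level order): [20, None, 33, None, 47, 40, None, 34]


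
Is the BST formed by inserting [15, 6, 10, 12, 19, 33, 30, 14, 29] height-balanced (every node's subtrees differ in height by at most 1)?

Tree (level-order array): [15, 6, 19, None, 10, None, 33, None, 12, 30, None, None, 14, 29]
Definition: a tree is height-balanced if, at every node, |h(left) - h(right)| <= 1 (empty subtree has height -1).
Bottom-up per-node check:
  node 14: h_left=-1, h_right=-1, diff=0 [OK], height=0
  node 12: h_left=-1, h_right=0, diff=1 [OK], height=1
  node 10: h_left=-1, h_right=1, diff=2 [FAIL (|-1-1|=2 > 1)], height=2
  node 6: h_left=-1, h_right=2, diff=3 [FAIL (|-1-2|=3 > 1)], height=3
  node 29: h_left=-1, h_right=-1, diff=0 [OK], height=0
  node 30: h_left=0, h_right=-1, diff=1 [OK], height=1
  node 33: h_left=1, h_right=-1, diff=2 [FAIL (|1--1|=2 > 1)], height=2
  node 19: h_left=-1, h_right=2, diff=3 [FAIL (|-1-2|=3 > 1)], height=3
  node 15: h_left=3, h_right=3, diff=0 [OK], height=4
Node 10 violates the condition: |-1 - 1| = 2 > 1.
Result: Not balanced


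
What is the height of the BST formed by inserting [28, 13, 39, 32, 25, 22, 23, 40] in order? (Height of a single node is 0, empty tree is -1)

Insertion order: [28, 13, 39, 32, 25, 22, 23, 40]
Tree (level-order array): [28, 13, 39, None, 25, 32, 40, 22, None, None, None, None, None, None, 23]
Compute height bottom-up (empty subtree = -1):
  height(23) = 1 + max(-1, -1) = 0
  height(22) = 1 + max(-1, 0) = 1
  height(25) = 1 + max(1, -1) = 2
  height(13) = 1 + max(-1, 2) = 3
  height(32) = 1 + max(-1, -1) = 0
  height(40) = 1 + max(-1, -1) = 0
  height(39) = 1 + max(0, 0) = 1
  height(28) = 1 + max(3, 1) = 4
Height = 4


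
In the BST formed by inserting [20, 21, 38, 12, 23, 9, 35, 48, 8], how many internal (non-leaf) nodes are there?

Tree built from: [20, 21, 38, 12, 23, 9, 35, 48, 8]
Tree (level-order array): [20, 12, 21, 9, None, None, 38, 8, None, 23, 48, None, None, None, 35]
Rule: An internal node has at least one child.
Per-node child counts:
  node 20: 2 child(ren)
  node 12: 1 child(ren)
  node 9: 1 child(ren)
  node 8: 0 child(ren)
  node 21: 1 child(ren)
  node 38: 2 child(ren)
  node 23: 1 child(ren)
  node 35: 0 child(ren)
  node 48: 0 child(ren)
Matching nodes: [20, 12, 9, 21, 38, 23]
Count of internal (non-leaf) nodes: 6


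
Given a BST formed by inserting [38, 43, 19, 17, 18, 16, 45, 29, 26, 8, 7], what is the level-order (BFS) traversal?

Tree insertion order: [38, 43, 19, 17, 18, 16, 45, 29, 26, 8, 7]
Tree (level-order array): [38, 19, 43, 17, 29, None, 45, 16, 18, 26, None, None, None, 8, None, None, None, None, None, 7]
BFS from the root, enqueuing left then right child of each popped node:
  queue [38] -> pop 38, enqueue [19, 43], visited so far: [38]
  queue [19, 43] -> pop 19, enqueue [17, 29], visited so far: [38, 19]
  queue [43, 17, 29] -> pop 43, enqueue [45], visited so far: [38, 19, 43]
  queue [17, 29, 45] -> pop 17, enqueue [16, 18], visited so far: [38, 19, 43, 17]
  queue [29, 45, 16, 18] -> pop 29, enqueue [26], visited so far: [38, 19, 43, 17, 29]
  queue [45, 16, 18, 26] -> pop 45, enqueue [none], visited so far: [38, 19, 43, 17, 29, 45]
  queue [16, 18, 26] -> pop 16, enqueue [8], visited so far: [38, 19, 43, 17, 29, 45, 16]
  queue [18, 26, 8] -> pop 18, enqueue [none], visited so far: [38, 19, 43, 17, 29, 45, 16, 18]
  queue [26, 8] -> pop 26, enqueue [none], visited so far: [38, 19, 43, 17, 29, 45, 16, 18, 26]
  queue [8] -> pop 8, enqueue [7], visited so far: [38, 19, 43, 17, 29, 45, 16, 18, 26, 8]
  queue [7] -> pop 7, enqueue [none], visited so far: [38, 19, 43, 17, 29, 45, 16, 18, 26, 8, 7]
Result: [38, 19, 43, 17, 29, 45, 16, 18, 26, 8, 7]


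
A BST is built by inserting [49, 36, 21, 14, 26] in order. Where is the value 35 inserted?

Starting tree (level order): [49, 36, None, 21, None, 14, 26]
Insertion path: 49 -> 36 -> 21 -> 26
Result: insert 35 as right child of 26
Final tree (level order): [49, 36, None, 21, None, 14, 26, None, None, None, 35]


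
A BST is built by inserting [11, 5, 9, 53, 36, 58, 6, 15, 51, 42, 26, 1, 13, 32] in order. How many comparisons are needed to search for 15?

Search path for 15: 11 -> 53 -> 36 -> 15
Found: True
Comparisons: 4


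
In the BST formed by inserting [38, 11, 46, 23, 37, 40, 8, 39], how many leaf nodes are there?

Tree built from: [38, 11, 46, 23, 37, 40, 8, 39]
Tree (level-order array): [38, 11, 46, 8, 23, 40, None, None, None, None, 37, 39]
Rule: A leaf has 0 children.
Per-node child counts:
  node 38: 2 child(ren)
  node 11: 2 child(ren)
  node 8: 0 child(ren)
  node 23: 1 child(ren)
  node 37: 0 child(ren)
  node 46: 1 child(ren)
  node 40: 1 child(ren)
  node 39: 0 child(ren)
Matching nodes: [8, 37, 39]
Count of leaf nodes: 3


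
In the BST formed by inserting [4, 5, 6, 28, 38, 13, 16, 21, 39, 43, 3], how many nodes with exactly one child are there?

Tree built from: [4, 5, 6, 28, 38, 13, 16, 21, 39, 43, 3]
Tree (level-order array): [4, 3, 5, None, None, None, 6, None, 28, 13, 38, None, 16, None, 39, None, 21, None, 43]
Rule: These are nodes with exactly 1 non-null child.
Per-node child counts:
  node 4: 2 child(ren)
  node 3: 0 child(ren)
  node 5: 1 child(ren)
  node 6: 1 child(ren)
  node 28: 2 child(ren)
  node 13: 1 child(ren)
  node 16: 1 child(ren)
  node 21: 0 child(ren)
  node 38: 1 child(ren)
  node 39: 1 child(ren)
  node 43: 0 child(ren)
Matching nodes: [5, 6, 13, 16, 38, 39]
Count of nodes with exactly one child: 6


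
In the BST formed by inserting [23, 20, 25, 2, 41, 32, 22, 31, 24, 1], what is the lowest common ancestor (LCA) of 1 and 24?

Tree insertion order: [23, 20, 25, 2, 41, 32, 22, 31, 24, 1]
Tree (level-order array): [23, 20, 25, 2, 22, 24, 41, 1, None, None, None, None, None, 32, None, None, None, 31]
In a BST, the LCA of p=1, q=24 is the first node v on the
root-to-leaf path with p <= v <= q (go left if both < v, right if both > v).
Walk from root:
  at 23: 1 <= 23 <= 24, this is the LCA
LCA = 23


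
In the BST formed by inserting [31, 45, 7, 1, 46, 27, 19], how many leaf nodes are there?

Tree built from: [31, 45, 7, 1, 46, 27, 19]
Tree (level-order array): [31, 7, 45, 1, 27, None, 46, None, None, 19]
Rule: A leaf has 0 children.
Per-node child counts:
  node 31: 2 child(ren)
  node 7: 2 child(ren)
  node 1: 0 child(ren)
  node 27: 1 child(ren)
  node 19: 0 child(ren)
  node 45: 1 child(ren)
  node 46: 0 child(ren)
Matching nodes: [1, 19, 46]
Count of leaf nodes: 3


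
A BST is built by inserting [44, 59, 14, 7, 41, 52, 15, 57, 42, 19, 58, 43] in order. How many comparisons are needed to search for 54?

Search path for 54: 44 -> 59 -> 52 -> 57
Found: False
Comparisons: 4


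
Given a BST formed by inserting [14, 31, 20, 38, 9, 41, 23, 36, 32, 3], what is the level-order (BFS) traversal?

Tree insertion order: [14, 31, 20, 38, 9, 41, 23, 36, 32, 3]
Tree (level-order array): [14, 9, 31, 3, None, 20, 38, None, None, None, 23, 36, 41, None, None, 32]
BFS from the root, enqueuing left then right child of each popped node:
  queue [14] -> pop 14, enqueue [9, 31], visited so far: [14]
  queue [9, 31] -> pop 9, enqueue [3], visited so far: [14, 9]
  queue [31, 3] -> pop 31, enqueue [20, 38], visited so far: [14, 9, 31]
  queue [3, 20, 38] -> pop 3, enqueue [none], visited so far: [14, 9, 31, 3]
  queue [20, 38] -> pop 20, enqueue [23], visited so far: [14, 9, 31, 3, 20]
  queue [38, 23] -> pop 38, enqueue [36, 41], visited so far: [14, 9, 31, 3, 20, 38]
  queue [23, 36, 41] -> pop 23, enqueue [none], visited so far: [14, 9, 31, 3, 20, 38, 23]
  queue [36, 41] -> pop 36, enqueue [32], visited so far: [14, 9, 31, 3, 20, 38, 23, 36]
  queue [41, 32] -> pop 41, enqueue [none], visited so far: [14, 9, 31, 3, 20, 38, 23, 36, 41]
  queue [32] -> pop 32, enqueue [none], visited so far: [14, 9, 31, 3, 20, 38, 23, 36, 41, 32]
Result: [14, 9, 31, 3, 20, 38, 23, 36, 41, 32]


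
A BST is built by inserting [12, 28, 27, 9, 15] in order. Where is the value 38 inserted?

Starting tree (level order): [12, 9, 28, None, None, 27, None, 15]
Insertion path: 12 -> 28
Result: insert 38 as right child of 28
Final tree (level order): [12, 9, 28, None, None, 27, 38, 15]


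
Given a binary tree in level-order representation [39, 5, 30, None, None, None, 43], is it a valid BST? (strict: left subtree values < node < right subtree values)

Level-order array: [39, 5, 30, None, None, None, 43]
Validate using subtree bounds (lo, hi): at each node, require lo < value < hi,
then recurse left with hi=value and right with lo=value.
Preorder trace (stopping at first violation):
  at node 39 with bounds (-inf, +inf): OK
  at node 5 with bounds (-inf, 39): OK
  at node 30 with bounds (39, +inf): VIOLATION
Node 30 violates its bound: not (39 < 30 < +inf).
Result: Not a valid BST


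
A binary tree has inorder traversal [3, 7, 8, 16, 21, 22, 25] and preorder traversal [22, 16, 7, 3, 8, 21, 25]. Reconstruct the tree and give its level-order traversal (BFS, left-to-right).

Inorder:  [3, 7, 8, 16, 21, 22, 25]
Preorder: [22, 16, 7, 3, 8, 21, 25]
Algorithm: preorder visits root first, so consume preorder in order;
for each root, split the current inorder slice at that value into
left-subtree inorder and right-subtree inorder, then recurse.
Recursive splits:
  root=22; inorder splits into left=[3, 7, 8, 16, 21], right=[25]
  root=16; inorder splits into left=[3, 7, 8], right=[21]
  root=7; inorder splits into left=[3], right=[8]
  root=3; inorder splits into left=[], right=[]
  root=8; inorder splits into left=[], right=[]
  root=21; inorder splits into left=[], right=[]
  root=25; inorder splits into left=[], right=[]
Reconstructed level-order: [22, 16, 25, 7, 21, 3, 8]


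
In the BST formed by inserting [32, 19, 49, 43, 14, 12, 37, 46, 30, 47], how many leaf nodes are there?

Tree built from: [32, 19, 49, 43, 14, 12, 37, 46, 30, 47]
Tree (level-order array): [32, 19, 49, 14, 30, 43, None, 12, None, None, None, 37, 46, None, None, None, None, None, 47]
Rule: A leaf has 0 children.
Per-node child counts:
  node 32: 2 child(ren)
  node 19: 2 child(ren)
  node 14: 1 child(ren)
  node 12: 0 child(ren)
  node 30: 0 child(ren)
  node 49: 1 child(ren)
  node 43: 2 child(ren)
  node 37: 0 child(ren)
  node 46: 1 child(ren)
  node 47: 0 child(ren)
Matching nodes: [12, 30, 37, 47]
Count of leaf nodes: 4


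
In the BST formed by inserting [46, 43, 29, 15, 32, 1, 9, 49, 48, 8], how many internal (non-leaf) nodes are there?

Tree built from: [46, 43, 29, 15, 32, 1, 9, 49, 48, 8]
Tree (level-order array): [46, 43, 49, 29, None, 48, None, 15, 32, None, None, 1, None, None, None, None, 9, 8]
Rule: An internal node has at least one child.
Per-node child counts:
  node 46: 2 child(ren)
  node 43: 1 child(ren)
  node 29: 2 child(ren)
  node 15: 1 child(ren)
  node 1: 1 child(ren)
  node 9: 1 child(ren)
  node 8: 0 child(ren)
  node 32: 0 child(ren)
  node 49: 1 child(ren)
  node 48: 0 child(ren)
Matching nodes: [46, 43, 29, 15, 1, 9, 49]
Count of internal (non-leaf) nodes: 7


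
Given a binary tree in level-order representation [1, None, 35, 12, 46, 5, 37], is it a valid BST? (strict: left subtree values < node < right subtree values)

Level-order array: [1, None, 35, 12, 46, 5, 37]
Validate using subtree bounds (lo, hi): at each node, require lo < value < hi,
then recurse left with hi=value and right with lo=value.
Preorder trace (stopping at first violation):
  at node 1 with bounds (-inf, +inf): OK
  at node 35 with bounds (1, +inf): OK
  at node 12 with bounds (1, 35): OK
  at node 5 with bounds (1, 12): OK
  at node 37 with bounds (12, 35): VIOLATION
Node 37 violates its bound: not (12 < 37 < 35).
Result: Not a valid BST


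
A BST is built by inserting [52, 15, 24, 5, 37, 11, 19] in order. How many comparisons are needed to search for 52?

Search path for 52: 52
Found: True
Comparisons: 1


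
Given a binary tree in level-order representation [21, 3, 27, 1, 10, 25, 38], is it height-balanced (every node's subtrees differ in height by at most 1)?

Tree (level-order array): [21, 3, 27, 1, 10, 25, 38]
Definition: a tree is height-balanced if, at every node, |h(left) - h(right)| <= 1 (empty subtree has height -1).
Bottom-up per-node check:
  node 1: h_left=-1, h_right=-1, diff=0 [OK], height=0
  node 10: h_left=-1, h_right=-1, diff=0 [OK], height=0
  node 3: h_left=0, h_right=0, diff=0 [OK], height=1
  node 25: h_left=-1, h_right=-1, diff=0 [OK], height=0
  node 38: h_left=-1, h_right=-1, diff=0 [OK], height=0
  node 27: h_left=0, h_right=0, diff=0 [OK], height=1
  node 21: h_left=1, h_right=1, diff=0 [OK], height=2
All nodes satisfy the balance condition.
Result: Balanced


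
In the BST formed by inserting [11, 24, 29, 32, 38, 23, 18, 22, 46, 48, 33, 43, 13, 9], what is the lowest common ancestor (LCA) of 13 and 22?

Tree insertion order: [11, 24, 29, 32, 38, 23, 18, 22, 46, 48, 33, 43, 13, 9]
Tree (level-order array): [11, 9, 24, None, None, 23, 29, 18, None, None, 32, 13, 22, None, 38, None, None, None, None, 33, 46, None, None, 43, 48]
In a BST, the LCA of p=13, q=22 is the first node v on the
root-to-leaf path with p <= v <= q (go left if both < v, right if both > v).
Walk from root:
  at 11: both 13 and 22 > 11, go right
  at 24: both 13 and 22 < 24, go left
  at 23: both 13 and 22 < 23, go left
  at 18: 13 <= 18 <= 22, this is the LCA
LCA = 18


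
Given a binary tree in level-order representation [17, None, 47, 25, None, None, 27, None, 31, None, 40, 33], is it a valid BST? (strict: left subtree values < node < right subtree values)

Level-order array: [17, None, 47, 25, None, None, 27, None, 31, None, 40, 33]
Validate using subtree bounds (lo, hi): at each node, require lo < value < hi,
then recurse left with hi=value and right with lo=value.
Preorder trace (stopping at first violation):
  at node 17 with bounds (-inf, +inf): OK
  at node 47 with bounds (17, +inf): OK
  at node 25 with bounds (17, 47): OK
  at node 27 with bounds (25, 47): OK
  at node 31 with bounds (27, 47): OK
  at node 40 with bounds (31, 47): OK
  at node 33 with bounds (31, 40): OK
No violation found at any node.
Result: Valid BST


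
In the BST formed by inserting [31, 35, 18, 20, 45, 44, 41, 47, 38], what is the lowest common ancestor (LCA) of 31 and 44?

Tree insertion order: [31, 35, 18, 20, 45, 44, 41, 47, 38]
Tree (level-order array): [31, 18, 35, None, 20, None, 45, None, None, 44, 47, 41, None, None, None, 38]
In a BST, the LCA of p=31, q=44 is the first node v on the
root-to-leaf path with p <= v <= q (go left if both < v, right if both > v).
Walk from root:
  at 31: 31 <= 31 <= 44, this is the LCA
LCA = 31


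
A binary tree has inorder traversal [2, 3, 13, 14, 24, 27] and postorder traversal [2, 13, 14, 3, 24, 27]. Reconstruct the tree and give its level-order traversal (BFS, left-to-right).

Inorder:   [2, 3, 13, 14, 24, 27]
Postorder: [2, 13, 14, 3, 24, 27]
Algorithm: postorder visits root last, so walk postorder right-to-left;
each value is the root of the current inorder slice — split it at that
value, recurse on the right subtree first, then the left.
Recursive splits:
  root=27; inorder splits into left=[2, 3, 13, 14, 24], right=[]
  root=24; inorder splits into left=[2, 3, 13, 14], right=[]
  root=3; inorder splits into left=[2], right=[13, 14]
  root=14; inorder splits into left=[13], right=[]
  root=13; inorder splits into left=[], right=[]
  root=2; inorder splits into left=[], right=[]
Reconstructed level-order: [27, 24, 3, 2, 14, 13]


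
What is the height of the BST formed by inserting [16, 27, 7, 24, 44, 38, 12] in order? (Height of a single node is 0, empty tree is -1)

Insertion order: [16, 27, 7, 24, 44, 38, 12]
Tree (level-order array): [16, 7, 27, None, 12, 24, 44, None, None, None, None, 38]
Compute height bottom-up (empty subtree = -1):
  height(12) = 1 + max(-1, -1) = 0
  height(7) = 1 + max(-1, 0) = 1
  height(24) = 1 + max(-1, -1) = 0
  height(38) = 1 + max(-1, -1) = 0
  height(44) = 1 + max(0, -1) = 1
  height(27) = 1 + max(0, 1) = 2
  height(16) = 1 + max(1, 2) = 3
Height = 3


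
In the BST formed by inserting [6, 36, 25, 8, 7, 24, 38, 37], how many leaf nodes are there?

Tree built from: [6, 36, 25, 8, 7, 24, 38, 37]
Tree (level-order array): [6, None, 36, 25, 38, 8, None, 37, None, 7, 24]
Rule: A leaf has 0 children.
Per-node child counts:
  node 6: 1 child(ren)
  node 36: 2 child(ren)
  node 25: 1 child(ren)
  node 8: 2 child(ren)
  node 7: 0 child(ren)
  node 24: 0 child(ren)
  node 38: 1 child(ren)
  node 37: 0 child(ren)
Matching nodes: [7, 24, 37]
Count of leaf nodes: 3


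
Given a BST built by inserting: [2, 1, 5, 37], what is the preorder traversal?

Tree insertion order: [2, 1, 5, 37]
Tree (level-order array): [2, 1, 5, None, None, None, 37]
Preorder traversal: [2, 1, 5, 37]


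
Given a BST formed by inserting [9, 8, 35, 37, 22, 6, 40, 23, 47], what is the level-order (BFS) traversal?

Tree insertion order: [9, 8, 35, 37, 22, 6, 40, 23, 47]
Tree (level-order array): [9, 8, 35, 6, None, 22, 37, None, None, None, 23, None, 40, None, None, None, 47]
BFS from the root, enqueuing left then right child of each popped node:
  queue [9] -> pop 9, enqueue [8, 35], visited so far: [9]
  queue [8, 35] -> pop 8, enqueue [6], visited so far: [9, 8]
  queue [35, 6] -> pop 35, enqueue [22, 37], visited so far: [9, 8, 35]
  queue [6, 22, 37] -> pop 6, enqueue [none], visited so far: [9, 8, 35, 6]
  queue [22, 37] -> pop 22, enqueue [23], visited so far: [9, 8, 35, 6, 22]
  queue [37, 23] -> pop 37, enqueue [40], visited so far: [9, 8, 35, 6, 22, 37]
  queue [23, 40] -> pop 23, enqueue [none], visited so far: [9, 8, 35, 6, 22, 37, 23]
  queue [40] -> pop 40, enqueue [47], visited so far: [9, 8, 35, 6, 22, 37, 23, 40]
  queue [47] -> pop 47, enqueue [none], visited so far: [9, 8, 35, 6, 22, 37, 23, 40, 47]
Result: [9, 8, 35, 6, 22, 37, 23, 40, 47]


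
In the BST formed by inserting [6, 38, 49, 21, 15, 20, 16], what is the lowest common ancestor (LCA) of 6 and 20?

Tree insertion order: [6, 38, 49, 21, 15, 20, 16]
Tree (level-order array): [6, None, 38, 21, 49, 15, None, None, None, None, 20, 16]
In a BST, the LCA of p=6, q=20 is the first node v on the
root-to-leaf path with p <= v <= q (go left if both < v, right if both > v).
Walk from root:
  at 6: 6 <= 6 <= 20, this is the LCA
LCA = 6


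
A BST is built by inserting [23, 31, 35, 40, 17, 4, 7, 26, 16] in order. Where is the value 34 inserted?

Starting tree (level order): [23, 17, 31, 4, None, 26, 35, None, 7, None, None, None, 40, None, 16]
Insertion path: 23 -> 31 -> 35
Result: insert 34 as left child of 35
Final tree (level order): [23, 17, 31, 4, None, 26, 35, None, 7, None, None, 34, 40, None, 16]
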